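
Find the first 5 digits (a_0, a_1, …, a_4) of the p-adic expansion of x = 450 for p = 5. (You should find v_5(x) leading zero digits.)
(a_0, …, a_4) = (0, 0, 3, 3, 0)

v_5(450) = 2, so a_0 = ... = a_1 = 0. Factor out: x = 5^2 · u with u = 18 a unit in ℤ_5. Expand u iteratively via a_{v+i} = u_i mod 5, u_{i+1} = (u_i − a_{v+i})/5:
  u_0 = 18;  a_2 = 3;  u_1 = (u_0 − 3)/5 = 3
  u_1 = 3;  a_3 = 3;  u_2 = (u_1 − 3)/5 = 0
  u_2 = 0;  a_4 = 0;  u_3 = (u_2 − 0)/5 = 0
Digits: (0, 0, 3, 3, 0).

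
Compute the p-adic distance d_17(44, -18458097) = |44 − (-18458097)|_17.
d_17(44, -18458097) = 1/1419857

Step 1 — x − y = 44 − (-18458097) = 18458141. Step 2 — v_17(18458141) = 5 (factor: 18458141 = (17^5 · 13); the sign does not affect v_p). Step 3 — |x − y|_17 = 17^{-5} = 1/1419857.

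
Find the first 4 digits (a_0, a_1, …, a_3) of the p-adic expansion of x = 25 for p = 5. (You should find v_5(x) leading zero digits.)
(a_0, …, a_3) = (0, 0, 1, 0)

v_5(25) = 2, so a_0 = ... = a_1 = 0. Factor out: x = 5^2 · u with u = 1 a unit in ℤ_5. Expand u iteratively via a_{v+i} = u_i mod 5, u_{i+1} = (u_i − a_{v+i})/5:
  u_0 = 1;  a_2 = 1;  u_1 = (u_0 − 1)/5 = 0
  u_1 = 0;  a_3 = 0;  u_2 = (u_1 − 0)/5 = 0
Digits: (0, 0, 1, 0).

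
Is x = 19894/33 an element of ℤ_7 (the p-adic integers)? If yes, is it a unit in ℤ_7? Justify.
x ∈ ℤ_7 but not a unit; v_7(x) = 3 > 0

ℤ_7 = {x ∈ ℚ_7 : v_7(x) ≥ 0} and ℤ_7^× = {x ∈ ℤ_7 : v_7(x) = 0}. Here v_7(19894/33) = v_7(num) − v_7(den) = 3; compare against these criteria.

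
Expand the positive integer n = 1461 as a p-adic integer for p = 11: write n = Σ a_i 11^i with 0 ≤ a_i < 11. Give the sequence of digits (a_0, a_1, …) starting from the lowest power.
(a_0, a_1, …) = (9, 0, 1, 1)

Repeated division by 11 gives the digits low-to-high: 1461 = 9 + 1·11^2 + 1·11^3. Digit sequence: (9, 0, 1, 1).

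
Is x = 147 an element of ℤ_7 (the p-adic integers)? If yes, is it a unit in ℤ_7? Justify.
x ∈ ℤ_7 but not a unit; v_7(x) = 2 > 0

ℤ_7 = {x ∈ ℚ_7 : v_7(x) ≥ 0} and ℤ_7^× = {x ∈ ℤ_7 : v_7(x) = 0}. Here v_7(147) = v_7(num) − v_7(den) = 2; compare against these criteria.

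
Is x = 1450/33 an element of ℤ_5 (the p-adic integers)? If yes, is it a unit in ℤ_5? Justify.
x ∈ ℤ_5 but not a unit; v_5(x) = 2 > 0

ℤ_5 = {x ∈ ℚ_5 : v_5(x) ≥ 0} and ℤ_5^× = {x ∈ ℤ_5 : v_5(x) = 0}. Here v_5(1450/33) = v_5(num) − v_5(den) = 2; compare against these criteria.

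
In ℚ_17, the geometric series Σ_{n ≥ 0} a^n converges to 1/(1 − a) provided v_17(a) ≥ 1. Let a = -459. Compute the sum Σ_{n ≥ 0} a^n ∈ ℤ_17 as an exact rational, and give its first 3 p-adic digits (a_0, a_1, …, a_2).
Σ a^n = 1/(1 − a) = 1/460;  first 3 digits = (1, 7, 13)

v_17(a) = 1 ≥ 1, so the series converges in ℤ_17 to 1/(1 − a) = 1/(1 − (-459)) = 1/460. Expand this rational in ℤ_17: compute digits iteratively via d_i = x_i mod 17, x_{i+1} = (x_i − d_i)/17. The first 3 digits are (1, 7, 13).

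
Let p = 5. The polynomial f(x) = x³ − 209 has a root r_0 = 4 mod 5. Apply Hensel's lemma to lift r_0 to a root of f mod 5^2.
r_1 = 19 (mod 25)

Hensel: r_{i+1} = r_i − f(r_i)/f′(r_i) mod 5^{i+2}, where f′(x) = 3x². Iterate:
  r_0 = 4 (mod 5)
  r_1 = 19 (mod 25)
Final: r = 19 with f(r) ≡ 0 mod 5^2.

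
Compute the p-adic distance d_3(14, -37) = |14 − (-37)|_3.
d_3(14, -37) = 1/3

Step 1 — x − y = 14 − (-37) = 51. Step 2 — v_3(51) = 1 (factor: 51 = (3^1 · 17); the sign does not affect v_p). Step 3 — |x − y|_3 = 3^{-1} = 1/3.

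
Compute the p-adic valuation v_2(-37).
v_2(-37) = 0

v_2(n) is the largest exponent k such that 2^k divides n. Factor out: -37 = -2^0 · 37. (Sign doesn't affect v_p.) So v_2(-37) = 0.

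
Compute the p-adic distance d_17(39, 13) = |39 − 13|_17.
d_17(39, 13) = 1

Step 1 — x − y = 39 − 13 = 26. Step 2 — v_17(26) = 0 (factor: 26 = (17^0 · 26); the sign does not affect v_p). Step 3 — |x − y|_17 = 17^{0} = 1.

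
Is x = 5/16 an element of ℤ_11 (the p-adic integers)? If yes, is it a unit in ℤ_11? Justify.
x ∈ ℤ_11^× (unit); v_11(x) = 0

ℤ_11 = {x ∈ ℚ_11 : v_11(x) ≥ 0} and ℤ_11^× = {x ∈ ℤ_11 : v_11(x) = 0}. Here v_11(5/16) = v_11(num) − v_11(den) = 0; compare against these criteria.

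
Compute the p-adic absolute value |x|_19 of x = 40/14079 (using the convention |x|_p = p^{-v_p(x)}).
|40/14079|_19 = 361

Step 1 — compute v_19(x) by factoring powers of 19 out of the numerator and denominator: v_19(40/14079) = -2. Step 2 — apply |x|_p = p^{-v_p(x)} = 19^{2} = 361.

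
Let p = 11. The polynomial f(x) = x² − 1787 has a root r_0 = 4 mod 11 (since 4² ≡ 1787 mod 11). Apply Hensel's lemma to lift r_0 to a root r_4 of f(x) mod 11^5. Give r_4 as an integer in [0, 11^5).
r_4 = 64068 (mod 161051)

Hensel's recurrence: r_{i+1} = r_i − f(r_i)·(f′(r_i))^{-1} mod 11^{i+2}, with f′(x) = 2x. Iterate:
  r_0 = 4 (mod 11)
  r_1 = 59 (mod 121)
  r_2 = 180 (mod 1331)
  r_3 = 5504 (mod 14641)
  r_4 = 64068 (mod 161051)
Final: r_4 = 64068, and one checks f(r_4) ≡ 0 mod 11^5.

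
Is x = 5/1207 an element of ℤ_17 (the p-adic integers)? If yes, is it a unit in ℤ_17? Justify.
x ∉ ℤ_17 (v_17(x) = -1 < 0)

ℤ_17 = {x ∈ ℚ_17 : v_17(x) ≥ 0} and ℤ_17^× = {x ∈ ℤ_17 : v_17(x) = 0}. Here v_17(5/1207) = v_17(num) − v_17(den) = -1; compare against these criteria.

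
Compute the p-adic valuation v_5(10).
v_5(10) = 1

v_5(n) is the largest exponent k such that 5^k divides n. Factor out: 10 = 5^1 · 2. (Sign doesn't affect v_p.) So v_5(10) = 1.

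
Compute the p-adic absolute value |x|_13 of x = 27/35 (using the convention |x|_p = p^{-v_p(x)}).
|27/35|_13 = 1

Step 1 — compute v_13(x) by factoring powers of 13 out of the numerator and denominator: v_13(27/35) = 0. Step 2 — apply |x|_p = p^{-v_p(x)} = 13^{0} = 1.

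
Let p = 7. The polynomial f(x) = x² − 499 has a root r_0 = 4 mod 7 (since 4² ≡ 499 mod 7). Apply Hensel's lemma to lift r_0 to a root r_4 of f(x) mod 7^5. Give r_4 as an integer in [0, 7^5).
r_4 = 6318 (mod 16807)

Hensel's recurrence: r_{i+1} = r_i − f(r_i)·(f′(r_i))^{-1} mod 7^{i+2}, with f′(x) = 2x. Iterate:
  r_0 = 4 (mod 7)
  r_1 = 46 (mod 49)
  r_2 = 144 (mod 343)
  r_3 = 1516 (mod 2401)
  r_4 = 6318 (mod 16807)
Final: r_4 = 6318, and one checks f(r_4) ≡ 0 mod 7^5.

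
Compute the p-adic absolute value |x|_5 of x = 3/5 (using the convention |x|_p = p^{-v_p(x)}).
|3/5|_5 = 5

Step 1 — compute v_5(x) by factoring powers of 5 out of the numerator and denominator: v_5(3/5) = -1. Step 2 — apply |x|_p = p^{-v_p(x)} = 5^{1} = 5.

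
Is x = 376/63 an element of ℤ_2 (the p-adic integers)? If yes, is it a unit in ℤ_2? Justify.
x ∈ ℤ_2 but not a unit; v_2(x) = 3 > 0

ℤ_2 = {x ∈ ℚ_2 : v_2(x) ≥ 0} and ℤ_2^× = {x ∈ ℤ_2 : v_2(x) = 0}. Here v_2(376/63) = v_2(num) − v_2(den) = 3; compare against these criteria.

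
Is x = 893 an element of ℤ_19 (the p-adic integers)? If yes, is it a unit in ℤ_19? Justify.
x ∈ ℤ_19 but not a unit; v_19(x) = 1 > 0

ℤ_19 = {x ∈ ℚ_19 : v_19(x) ≥ 0} and ℤ_19^× = {x ∈ ℤ_19 : v_19(x) = 0}. Here v_19(893) = v_19(num) − v_19(den) = 1; compare against these criteria.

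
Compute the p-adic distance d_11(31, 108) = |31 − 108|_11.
d_11(31, 108) = 1/11

Step 1 — x − y = 31 − 108 = -77. Step 2 — v_11(-77) = 1 (factor: -77 = −(11^1 · 7); the sign does not affect v_p). Step 3 — |x − y|_11 = 11^{-1} = 1/11.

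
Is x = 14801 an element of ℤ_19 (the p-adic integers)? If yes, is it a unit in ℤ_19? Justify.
x ∈ ℤ_19 but not a unit; v_19(x) = 2 > 0

ℤ_19 = {x ∈ ℚ_19 : v_19(x) ≥ 0} and ℤ_19^× = {x ∈ ℤ_19 : v_19(x) = 0}. Here v_19(14801) = v_19(num) − v_19(den) = 2; compare against these criteria.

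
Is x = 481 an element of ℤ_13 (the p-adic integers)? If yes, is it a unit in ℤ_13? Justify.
x ∈ ℤ_13 but not a unit; v_13(x) = 1 > 0

ℤ_13 = {x ∈ ℚ_13 : v_13(x) ≥ 0} and ℤ_13^× = {x ∈ ℤ_13 : v_13(x) = 0}. Here v_13(481) = v_13(num) − v_13(den) = 1; compare against these criteria.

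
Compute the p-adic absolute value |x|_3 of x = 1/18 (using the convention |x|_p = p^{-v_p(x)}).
|1/18|_3 = 9

Step 1 — compute v_3(x) by factoring powers of 3 out of the numerator and denominator: v_3(1/18) = -2. Step 2 — apply |x|_p = p^{-v_p(x)} = 3^{2} = 9.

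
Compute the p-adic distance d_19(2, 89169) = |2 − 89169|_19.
d_19(2, 89169) = 1/6859

Step 1 — x − y = 2 − 89169 = -89167. Step 2 — v_19(-89167) = 3 (factor: -89167 = −(19^3 · 13); the sign does not affect v_p). Step 3 — |x − y|_19 = 19^{-3} = 1/6859.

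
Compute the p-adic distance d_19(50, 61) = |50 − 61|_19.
d_19(50, 61) = 1

Step 1 — x − y = 50 − 61 = -11. Step 2 — v_19(-11) = 0 (factor: -11 = −(19^0 · 11); the sign does not affect v_p). Step 3 — |x − y|_19 = 19^{0} = 1.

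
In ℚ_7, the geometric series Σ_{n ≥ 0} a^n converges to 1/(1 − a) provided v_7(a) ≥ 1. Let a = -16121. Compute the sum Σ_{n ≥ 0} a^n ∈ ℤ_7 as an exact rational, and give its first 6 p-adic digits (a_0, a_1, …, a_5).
Σ a^n = 1/(1 − a) = 1/16122;  first 6 digits = (1, 0, 0, 2, 0, 6)

v_7(a) = 3 ≥ 1, so the series converges in ℤ_7 to 1/(1 − a) = 1/(1 − (-16121)) = 1/16122. Expand this rational in ℤ_7: compute digits iteratively via d_i = x_i mod 7, x_{i+1} = (x_i − d_i)/7. The first 6 digits are (1, 0, 0, 2, 0, 6).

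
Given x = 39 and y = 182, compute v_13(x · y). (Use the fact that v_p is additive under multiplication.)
v_13(7098) = 2

v_p(x) = 1 (factor: 39 = 13^1 · 3); v_p(y) = 1 (factor: 182 = 13^1 · 14). Additivity: v_p(xy) = v_p(x) + v_p(y) = 1 + 1 = 2. (Direct check: xy = 7098 = 13^2 · (42).)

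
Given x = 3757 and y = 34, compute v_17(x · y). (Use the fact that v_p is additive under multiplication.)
v_17(127738) = 3

v_p(x) = 2 (factor: 3757 = 17^2 · 13); v_p(y) = 1 (factor: 34 = 17^1 · 2). Additivity: v_p(xy) = v_p(x) + v_p(y) = 2 + 1 = 3. (Direct check: xy = 127738 = 17^3 · (26).)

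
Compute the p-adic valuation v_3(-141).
v_3(-141) = 1

v_3(n) is the largest exponent k such that 3^k divides n. Factor out: -141 = -3^1 · 47. (Sign doesn't affect v_p.) So v_3(-141) = 1.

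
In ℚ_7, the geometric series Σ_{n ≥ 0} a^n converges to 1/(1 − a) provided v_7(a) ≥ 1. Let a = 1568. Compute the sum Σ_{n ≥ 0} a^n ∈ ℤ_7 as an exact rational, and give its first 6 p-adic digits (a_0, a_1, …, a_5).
Σ a^n = 1/(1 − a) = -1/1567;  first 6 digits = (1, 0, 4, 4, 2, 6)

v_7(a) = 2 ≥ 1, so the series converges in ℤ_7 to 1/(1 − a) = 1/(1 − 1568) = -1/1567. Expand this rational in ℤ_7: compute digits iteratively via d_i = x_i mod 7, x_{i+1} = (x_i − d_i)/7. The first 6 digits are (1, 0, 4, 4, 2, 6).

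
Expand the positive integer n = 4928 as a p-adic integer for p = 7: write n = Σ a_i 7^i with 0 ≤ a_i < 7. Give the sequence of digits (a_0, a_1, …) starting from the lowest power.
(a_0, a_1, …) = (0, 4, 2, 0, 2)

Repeated division by 7 gives the digits low-to-high: 4928 = 4·7^1 + 2·7^2 + 2·7^4. Digit sequence: (0, 4, 2, 0, 2).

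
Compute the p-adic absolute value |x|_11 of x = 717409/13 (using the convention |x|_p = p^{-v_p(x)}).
|717409/13|_11 = 1/14641

Step 1 — compute v_11(x) by factoring powers of 11 out of the numerator and denominator: v_11(717409/13) = 4. Step 2 — apply |x|_p = p^{-v_p(x)} = 11^{-4} = 1/14641.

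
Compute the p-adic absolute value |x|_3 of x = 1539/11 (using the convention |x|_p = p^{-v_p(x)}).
|1539/11|_3 = 1/81

Step 1 — compute v_3(x) by factoring powers of 3 out of the numerator and denominator: v_3(1539/11) = 4. Step 2 — apply |x|_p = p^{-v_p(x)} = 3^{-4} = 1/81.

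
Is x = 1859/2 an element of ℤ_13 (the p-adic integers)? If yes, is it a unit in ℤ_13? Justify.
x ∈ ℤ_13 but not a unit; v_13(x) = 2 > 0

ℤ_13 = {x ∈ ℚ_13 : v_13(x) ≥ 0} and ℤ_13^× = {x ∈ ℤ_13 : v_13(x) = 0}. Here v_13(1859/2) = v_13(num) − v_13(den) = 2; compare against these criteria.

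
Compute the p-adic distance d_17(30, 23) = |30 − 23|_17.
d_17(30, 23) = 1

Step 1 — x − y = 30 − 23 = 7. Step 2 — v_17(7) = 0 (factor: 7 = (17^0 · 7); the sign does not affect v_p). Step 3 — |x − y|_17 = 17^{0} = 1.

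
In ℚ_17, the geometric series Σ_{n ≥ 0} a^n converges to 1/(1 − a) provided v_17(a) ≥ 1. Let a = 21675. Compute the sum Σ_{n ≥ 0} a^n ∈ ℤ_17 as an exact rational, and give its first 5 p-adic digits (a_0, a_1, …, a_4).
Σ a^n = 1/(1 − a) = -1/21674;  first 5 digits = (1, 0, 7, 4, 15)

v_17(a) = 2 ≥ 1, so the series converges in ℤ_17 to 1/(1 − a) = 1/(1 − 21675) = -1/21674. Expand this rational in ℤ_17: compute digits iteratively via d_i = x_i mod 17, x_{i+1} = (x_i − d_i)/17. The first 5 digits are (1, 0, 7, 4, 15).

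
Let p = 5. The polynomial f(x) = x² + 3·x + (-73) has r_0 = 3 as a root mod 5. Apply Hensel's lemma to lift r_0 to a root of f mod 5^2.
r_1 = 23 (mod 25)

Hensel: r_{i+1} = r_i − f(r_i)·(f′(r_i))^{-1} mod 5^{i+2}, f′(x) = 2x + 3. Iterate:
  r_0 = 3 (mod 5)
  r_1 = 23 (mod 25)
Final: r = 23 satisfies f(r) ≡ 0 mod 5^2.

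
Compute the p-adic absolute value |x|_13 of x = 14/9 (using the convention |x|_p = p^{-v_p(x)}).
|14/9|_13 = 1

Step 1 — compute v_13(x) by factoring powers of 13 out of the numerator and denominator: v_13(14/9) = 0. Step 2 — apply |x|_p = p^{-v_p(x)} = 13^{0} = 1.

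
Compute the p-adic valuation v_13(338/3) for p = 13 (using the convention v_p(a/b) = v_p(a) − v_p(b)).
v_13(338/3) = 2

Factor powers of 13 from the numerator and denominator of the reduced fraction: 338 = 13^2 · 2 and 3 = 13^0 · 3. Apply v_p(a/b) = v_p(a) − v_p(b): v_13(338/3) = 2 − 0 = 2.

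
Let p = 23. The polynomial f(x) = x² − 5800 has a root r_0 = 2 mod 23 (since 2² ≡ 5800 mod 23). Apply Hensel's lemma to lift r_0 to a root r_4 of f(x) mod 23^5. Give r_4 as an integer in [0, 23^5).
r_4 = 1456730 (mod 6436343)

Hensel's recurrence: r_{i+1} = r_i − f(r_i)·(f′(r_i))^{-1} mod 23^{i+2}, with f′(x) = 2x. Iterate:
  r_0 = 2 (mod 23)
  r_1 = 393 (mod 529)
  r_2 = 8857 (mod 12167)
  r_3 = 57525 (mod 279841)
  r_4 = 1456730 (mod 6436343)
Final: r_4 = 1456730, and one checks f(r_4) ≡ 0 mod 23^5.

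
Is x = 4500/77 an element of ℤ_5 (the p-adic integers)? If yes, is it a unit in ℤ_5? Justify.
x ∈ ℤ_5 but not a unit; v_5(x) = 3 > 0

ℤ_5 = {x ∈ ℚ_5 : v_5(x) ≥ 0} and ℤ_5^× = {x ∈ ℤ_5 : v_5(x) = 0}. Here v_5(4500/77) = v_5(num) − v_5(den) = 3; compare against these criteria.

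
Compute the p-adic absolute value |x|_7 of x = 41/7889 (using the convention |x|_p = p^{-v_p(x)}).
|41/7889|_7 = 343

Step 1 — compute v_7(x) by factoring powers of 7 out of the numerator and denominator: v_7(41/7889) = -3. Step 2 — apply |x|_p = p^{-v_p(x)} = 7^{3} = 343.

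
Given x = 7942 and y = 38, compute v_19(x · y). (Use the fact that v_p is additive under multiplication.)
v_19(301796) = 3

v_p(x) = 2 (factor: 7942 = 19^2 · 22); v_p(y) = 1 (factor: 38 = 19^1 · 2). Additivity: v_p(xy) = v_p(x) + v_p(y) = 2 + 1 = 3. (Direct check: xy = 301796 = 19^3 · (44).)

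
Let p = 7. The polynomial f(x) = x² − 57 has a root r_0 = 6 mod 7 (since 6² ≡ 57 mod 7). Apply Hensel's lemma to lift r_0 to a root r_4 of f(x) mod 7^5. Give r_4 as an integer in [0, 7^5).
r_4 = 3793 (mod 16807)

Hensel's recurrence: r_{i+1} = r_i − f(r_i)·(f′(r_i))^{-1} mod 7^{i+2}, with f′(x) = 2x. Iterate:
  r_0 = 6 (mod 7)
  r_1 = 20 (mod 49)
  r_2 = 20 (mod 343)
  r_3 = 1392 (mod 2401)
  r_4 = 3793 (mod 16807)
Final: r_4 = 3793, and one checks f(r_4) ≡ 0 mod 7^5.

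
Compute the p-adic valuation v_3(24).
v_3(24) = 1

v_3(n) is the largest exponent k such that 3^k divides n. Factor out: 24 = 3^1 · 8. (Sign doesn't affect v_p.) So v_3(24) = 1.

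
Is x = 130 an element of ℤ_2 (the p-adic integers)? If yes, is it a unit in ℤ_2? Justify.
x ∈ ℤ_2 but not a unit; v_2(x) = 1 > 0

ℤ_2 = {x ∈ ℚ_2 : v_2(x) ≥ 0} and ℤ_2^× = {x ∈ ℤ_2 : v_2(x) = 0}. Here v_2(130) = v_2(num) − v_2(den) = 1; compare against these criteria.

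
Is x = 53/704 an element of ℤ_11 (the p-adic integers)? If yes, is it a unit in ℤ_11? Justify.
x ∉ ℤ_11 (v_11(x) = -1 < 0)

ℤ_11 = {x ∈ ℚ_11 : v_11(x) ≥ 0} and ℤ_11^× = {x ∈ ℤ_11 : v_11(x) = 0}. Here v_11(53/704) = v_11(num) − v_11(den) = -1; compare against these criteria.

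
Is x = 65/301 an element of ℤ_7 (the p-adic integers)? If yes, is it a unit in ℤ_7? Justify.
x ∉ ℤ_7 (v_7(x) = -1 < 0)

ℤ_7 = {x ∈ ℚ_7 : v_7(x) ≥ 0} and ℤ_7^× = {x ∈ ℤ_7 : v_7(x) = 0}. Here v_7(65/301) = v_7(num) − v_7(den) = -1; compare against these criteria.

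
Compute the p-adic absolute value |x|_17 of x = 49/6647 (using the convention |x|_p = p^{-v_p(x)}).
|49/6647|_17 = 289

Step 1 — compute v_17(x) by factoring powers of 17 out of the numerator and denominator: v_17(49/6647) = -2. Step 2 — apply |x|_p = p^{-v_p(x)} = 17^{2} = 289.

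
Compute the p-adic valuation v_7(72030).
v_7(72030) = 4

v_7(n) is the largest exponent k such that 7^k divides n. Factor out: 72030 = 7^4 · 30. (Sign doesn't affect v_p.) So v_7(72030) = 4.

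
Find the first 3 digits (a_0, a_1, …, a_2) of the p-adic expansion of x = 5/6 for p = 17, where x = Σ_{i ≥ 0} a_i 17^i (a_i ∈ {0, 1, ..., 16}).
(a_0, …, a_2) = (15, 2, 14)

v_17(5/6) = 0 (numerator and denominator both coprime to 17), so x ∈ ℤ_17^×. Compute digits iteratively via a_i = x_i mod 17, x_{i+1} = (x_i − a_i)/17, with x_0 = x:
  x_0 = 5/6;  a_0 = 15;  x_1 = (x_0 − 15)/17 = -5/6
  x_1 = -5/6;  a_1 = 2;  x_2 = (x_1 − 2)/17 = -1/6
  x_2 = -1/6;  a_2 = 14;  x_3 = (x_2 − 14)/17 = -5/6
Digits: (15, 2, 14).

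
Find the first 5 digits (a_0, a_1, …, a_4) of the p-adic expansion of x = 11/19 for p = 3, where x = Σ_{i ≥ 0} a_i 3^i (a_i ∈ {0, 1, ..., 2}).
(a_0, …, a_4) = (2, 0, 0, 2, 2)

v_3(11/19) = 0 (numerator and denominator both coprime to 3), so x ∈ ℤ_3^×. Compute digits iteratively via a_i = x_i mod 3, x_{i+1} = (x_i − a_i)/3, with x_0 = x:
  x_0 = 11/19;  a_0 = 2;  x_1 = (x_0 − 2)/3 = -9/19
  x_1 = -9/19;  a_1 = 0;  x_2 = (x_1 − 0)/3 = -3/19
  x_2 = -3/19;  a_2 = 0;  x_3 = (x_2 − 0)/3 = -1/19
  x_3 = -1/19;  a_3 = 2;  x_4 = (x_3 − 2)/3 = -13/19
  x_4 = -13/19;  a_4 = 2;  x_5 = (x_4 − 2)/3 = -17/19
Digits: (2, 0, 0, 2, 2).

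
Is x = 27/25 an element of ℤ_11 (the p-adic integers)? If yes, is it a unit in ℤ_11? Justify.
x ∈ ℤ_11^× (unit); v_11(x) = 0

ℤ_11 = {x ∈ ℚ_11 : v_11(x) ≥ 0} and ℤ_11^× = {x ∈ ℤ_11 : v_11(x) = 0}. Here v_11(27/25) = v_11(num) − v_11(den) = 0; compare against these criteria.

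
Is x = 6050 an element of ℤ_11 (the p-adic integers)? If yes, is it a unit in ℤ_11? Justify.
x ∈ ℤ_11 but not a unit; v_11(x) = 2 > 0

ℤ_11 = {x ∈ ℚ_11 : v_11(x) ≥ 0} and ℤ_11^× = {x ∈ ℤ_11 : v_11(x) = 0}. Here v_11(6050) = v_11(num) − v_11(den) = 2; compare against these criteria.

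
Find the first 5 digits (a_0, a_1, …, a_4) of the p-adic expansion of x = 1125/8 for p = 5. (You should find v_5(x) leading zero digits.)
(a_0, …, a_4) = (0, 0, 0, 3, 4)

v_5(1125/8) = 3, so a_0 = ... = a_2 = 0. Factor out: x = 5^3 · u with u = 9/8 a unit in ℤ_5. Expand u iteratively via a_{v+i} = u_i mod 5, u_{i+1} = (u_i − a_{v+i})/5:
  u_0 = 9/8;  a_3 = 3;  u_1 = (u_0 − 3)/5 = -3/8
  u_1 = -3/8;  a_4 = 4;  u_2 = (u_1 − 4)/5 = -7/8
Digits: (0, 0, 0, 3, 4).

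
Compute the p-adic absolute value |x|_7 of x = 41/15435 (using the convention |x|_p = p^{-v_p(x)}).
|41/15435|_7 = 343

Step 1 — compute v_7(x) by factoring powers of 7 out of the numerator and denominator: v_7(41/15435) = -3. Step 2 — apply |x|_p = p^{-v_p(x)} = 7^{3} = 343.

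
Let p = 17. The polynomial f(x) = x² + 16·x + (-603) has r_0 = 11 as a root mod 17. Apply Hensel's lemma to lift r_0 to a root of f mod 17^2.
r_1 = 232 (mod 289)

Hensel: r_{i+1} = r_i − f(r_i)·(f′(r_i))^{-1} mod 17^{i+2}, f′(x) = 2x + 16. Iterate:
  r_0 = 11 (mod 17)
  r_1 = 232 (mod 289)
Final: r = 232 satisfies f(r) ≡ 0 mod 17^2.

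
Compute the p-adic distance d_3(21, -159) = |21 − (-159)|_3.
d_3(21, -159) = 1/9

Step 1 — x − y = 21 − (-159) = 180. Step 2 — v_3(180) = 2 (factor: 180 = (3^2 · 20); the sign does not affect v_p). Step 3 — |x − y|_3 = 3^{-2} = 1/9.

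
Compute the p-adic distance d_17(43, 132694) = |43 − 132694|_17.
d_17(43, 132694) = 1/4913

Step 1 — x − y = 43 − 132694 = -132651. Step 2 — v_17(-132651) = 3 (factor: -132651 = −(17^3 · 27); the sign does not affect v_p). Step 3 — |x − y|_17 = 17^{-3} = 1/4913.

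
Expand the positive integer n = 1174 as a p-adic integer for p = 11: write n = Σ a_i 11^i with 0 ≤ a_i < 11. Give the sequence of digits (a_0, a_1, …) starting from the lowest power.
(a_0, a_1, …) = (8, 7, 9)

Repeated division by 11 gives the digits low-to-high: 1174 = 8 + 7·11^1 + 9·11^2. Digit sequence: (8, 7, 9).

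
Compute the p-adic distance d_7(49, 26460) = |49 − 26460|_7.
d_7(49, 26460) = 1/2401

Step 1 — x − y = 49 − 26460 = -26411. Step 2 — v_7(-26411) = 4 (factor: -26411 = −(7^4 · 11); the sign does not affect v_p). Step 3 — |x − y|_7 = 7^{-4} = 1/2401.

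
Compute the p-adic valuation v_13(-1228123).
v_13(-1228123) = 4

v_13(n) is the largest exponent k such that 13^k divides n. Factor out: -1228123 = -13^4 · 43. (Sign doesn't affect v_p.) So v_13(-1228123) = 4.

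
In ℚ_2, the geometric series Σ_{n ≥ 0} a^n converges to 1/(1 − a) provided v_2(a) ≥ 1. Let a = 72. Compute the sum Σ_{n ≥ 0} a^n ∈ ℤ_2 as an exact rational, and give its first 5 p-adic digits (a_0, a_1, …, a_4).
Σ a^n = 1/(1 − a) = -1/71;  first 5 digits = (1, 0, 0, 1, 0)

v_2(a) = 3 ≥ 1, so the series converges in ℤ_2 to 1/(1 − a) = 1/(1 − 72) = -1/71. Expand this rational in ℤ_2: compute digits iteratively via d_i = x_i mod 2, x_{i+1} = (x_i − d_i)/2. The first 5 digits are (1, 0, 0, 1, 0).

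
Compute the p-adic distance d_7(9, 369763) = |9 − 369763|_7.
d_7(9, 369763) = 1/16807

Step 1 — x − y = 9 − 369763 = -369754. Step 2 — v_7(-369754) = 5 (factor: -369754 = −(7^5 · 22); the sign does not affect v_p). Step 3 — |x − y|_7 = 7^{-5} = 1/16807.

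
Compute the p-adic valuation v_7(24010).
v_7(24010) = 4

v_7(n) is the largest exponent k such that 7^k divides n. Factor out: 24010 = 7^4 · 10. (Sign doesn't affect v_p.) So v_7(24010) = 4.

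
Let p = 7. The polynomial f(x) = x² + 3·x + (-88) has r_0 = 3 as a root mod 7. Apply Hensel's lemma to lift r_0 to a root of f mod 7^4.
r_3 = 2390 (mod 2401)

Hensel: r_{i+1} = r_i − f(r_i)·(f′(r_i))^{-1} mod 7^{i+2}, f′(x) = 2x + 3. Iterate:
  r_0 = 3 (mod 7)
  r_1 = 38 (mod 49)
  r_2 = 332 (mod 343)
  r_3 = 2390 (mod 2401)
Final: r = 2390 satisfies f(r) ≡ 0 mod 7^4.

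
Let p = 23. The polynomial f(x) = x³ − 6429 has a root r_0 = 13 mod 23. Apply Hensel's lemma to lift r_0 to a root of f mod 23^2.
r_1 = 13 (mod 529)

Hensel: r_{i+1} = r_i − f(r_i)/f′(r_i) mod 23^{i+2}, where f′(x) = 3x². Iterate:
  r_0 = 13 (mod 23)
  r_1 = 13 (mod 529)
Final: r = 13 with f(r) ≡ 0 mod 23^2.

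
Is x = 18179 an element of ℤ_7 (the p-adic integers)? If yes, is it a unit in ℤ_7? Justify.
x ∈ ℤ_7 but not a unit; v_7(x) = 3 > 0

ℤ_7 = {x ∈ ℚ_7 : v_7(x) ≥ 0} and ℤ_7^× = {x ∈ ℤ_7 : v_7(x) = 0}. Here v_7(18179) = v_7(num) − v_7(den) = 3; compare against these criteria.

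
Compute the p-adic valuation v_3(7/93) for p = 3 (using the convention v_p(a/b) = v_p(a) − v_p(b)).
v_3(7/93) = -1

Factor powers of 3 from the numerator and denominator of the reduced fraction: 7 = 3^0 · 7 and 93 = 3^1 · 31. Apply v_p(a/b) = v_p(a) − v_p(b): v_3(7/93) = 0 − 1 = -1.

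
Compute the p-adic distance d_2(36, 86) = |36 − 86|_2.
d_2(36, 86) = 1/2

Step 1 — x − y = 36 − 86 = -50. Step 2 — v_2(-50) = 1 (factor: -50 = −(2^1 · 25); the sign does not affect v_p). Step 3 — |x − y|_2 = 2^{-1} = 1/2.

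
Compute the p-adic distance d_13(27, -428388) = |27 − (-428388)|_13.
d_13(27, -428388) = 1/28561

Step 1 — x − y = 27 − (-428388) = 428415. Step 2 — v_13(428415) = 4 (factor: 428415 = (13^4 · 15); the sign does not affect v_p). Step 3 — |x − y|_13 = 13^{-4} = 1/28561.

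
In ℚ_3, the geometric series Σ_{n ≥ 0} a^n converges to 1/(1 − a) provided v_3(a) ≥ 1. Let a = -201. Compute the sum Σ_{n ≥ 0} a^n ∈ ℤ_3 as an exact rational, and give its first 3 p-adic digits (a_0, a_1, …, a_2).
Σ a^n = 1/(1 − a) = 1/202;  first 3 digits = (1, 2, 2)

v_3(a) = 1 ≥ 1, so the series converges in ℤ_3 to 1/(1 − a) = 1/(1 − (-201)) = 1/202. Expand this rational in ℤ_3: compute digits iteratively via d_i = x_i mod 3, x_{i+1} = (x_i − d_i)/3. The first 3 digits are (1, 2, 2).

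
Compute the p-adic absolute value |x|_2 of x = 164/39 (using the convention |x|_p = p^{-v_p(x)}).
|164/39|_2 = 1/4

Step 1 — compute v_2(x) by factoring powers of 2 out of the numerator and denominator: v_2(164/39) = 2. Step 2 — apply |x|_p = p^{-v_p(x)} = 2^{-2} = 1/4.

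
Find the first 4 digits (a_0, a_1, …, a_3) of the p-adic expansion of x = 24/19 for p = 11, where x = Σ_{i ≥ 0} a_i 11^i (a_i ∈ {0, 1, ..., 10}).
(a_0, …, a_3) = (3, 1, 8, 1)

v_11(24/19) = 0 (numerator and denominator both coprime to 11), so x ∈ ℤ_11^×. Compute digits iteratively via a_i = x_i mod 11, x_{i+1} = (x_i − a_i)/11, with x_0 = x:
  x_0 = 24/19;  a_0 = 3;  x_1 = (x_0 − 3)/11 = -3/19
  x_1 = -3/19;  a_1 = 1;  x_2 = (x_1 − 1)/11 = -2/19
  x_2 = -2/19;  a_2 = 8;  x_3 = (x_2 − 8)/11 = -14/19
  x_3 = -14/19;  a_3 = 1;  x_4 = (x_3 − 1)/11 = -3/19
Digits: (3, 1, 8, 1).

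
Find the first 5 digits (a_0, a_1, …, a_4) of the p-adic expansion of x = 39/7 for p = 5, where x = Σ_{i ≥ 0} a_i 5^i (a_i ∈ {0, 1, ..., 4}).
(a_0, …, a_4) = (2, 0, 3, 3, 0)

v_5(39/7) = 0 (numerator and denominator both coprime to 5), so x ∈ ℤ_5^×. Compute digits iteratively via a_i = x_i mod 5, x_{i+1} = (x_i − a_i)/5, with x_0 = x:
  x_0 = 39/7;  a_0 = 2;  x_1 = (x_0 − 2)/5 = 5/7
  x_1 = 5/7;  a_1 = 0;  x_2 = (x_1 − 0)/5 = 1/7
  x_2 = 1/7;  a_2 = 3;  x_3 = (x_2 − 3)/5 = -4/7
  x_3 = -4/7;  a_3 = 3;  x_4 = (x_3 − 3)/5 = -5/7
  x_4 = -5/7;  a_4 = 0;  x_5 = (x_4 − 0)/5 = -1/7
Digits: (2, 0, 3, 3, 0).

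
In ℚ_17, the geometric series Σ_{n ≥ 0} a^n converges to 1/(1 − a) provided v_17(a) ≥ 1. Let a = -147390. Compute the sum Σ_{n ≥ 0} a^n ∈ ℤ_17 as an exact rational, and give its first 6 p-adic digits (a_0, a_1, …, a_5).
Σ a^n = 1/(1 − a) = 1/147391;  first 6 digits = (1, 0, 0, 4, 15, 16)

v_17(a) = 3 ≥ 1, so the series converges in ℤ_17 to 1/(1 − a) = 1/(1 − (-147390)) = 1/147391. Expand this rational in ℤ_17: compute digits iteratively via d_i = x_i mod 17, x_{i+1} = (x_i − d_i)/17. The first 6 digits are (1, 0, 0, 4, 15, 16).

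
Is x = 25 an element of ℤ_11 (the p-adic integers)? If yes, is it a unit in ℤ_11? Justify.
x ∈ ℤ_11^× (unit); v_11(x) = 0

ℤ_11 = {x ∈ ℚ_11 : v_11(x) ≥ 0} and ℤ_11^× = {x ∈ ℤ_11 : v_11(x) = 0}. Here v_11(25) = v_11(num) − v_11(den) = 0; compare against these criteria.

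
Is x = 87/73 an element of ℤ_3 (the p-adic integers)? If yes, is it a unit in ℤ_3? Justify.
x ∈ ℤ_3 but not a unit; v_3(x) = 1 > 0

ℤ_3 = {x ∈ ℚ_3 : v_3(x) ≥ 0} and ℤ_3^× = {x ∈ ℤ_3 : v_3(x) = 0}. Here v_3(87/73) = v_3(num) − v_3(den) = 1; compare against these criteria.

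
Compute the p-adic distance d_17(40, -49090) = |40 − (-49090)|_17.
d_17(40, -49090) = 1/4913

Step 1 — x − y = 40 − (-49090) = 49130. Step 2 — v_17(49130) = 3 (factor: 49130 = (17^3 · 10); the sign does not affect v_p). Step 3 — |x − y|_17 = 17^{-3} = 1/4913.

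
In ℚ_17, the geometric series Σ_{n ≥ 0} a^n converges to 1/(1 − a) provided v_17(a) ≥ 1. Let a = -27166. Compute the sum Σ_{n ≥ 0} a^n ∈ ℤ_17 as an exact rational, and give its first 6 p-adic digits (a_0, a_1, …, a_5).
Σ a^n = 1/(1 − a) = 1/27167;  first 6 digits = (1, 0, 8, 11, 12, 9)

v_17(a) = 2 ≥ 1, so the series converges in ℤ_17 to 1/(1 − a) = 1/(1 − (-27166)) = 1/27167. Expand this rational in ℤ_17: compute digits iteratively via d_i = x_i mod 17, x_{i+1} = (x_i − d_i)/17. The first 6 digits are (1, 0, 8, 11, 12, 9).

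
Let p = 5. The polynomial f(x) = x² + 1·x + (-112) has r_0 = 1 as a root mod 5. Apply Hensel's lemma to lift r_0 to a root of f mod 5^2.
r_1 = 21 (mod 25)

Hensel: r_{i+1} = r_i − f(r_i)·(f′(r_i))^{-1} mod 5^{i+2}, f′(x) = 2x + 1. Iterate:
  r_0 = 1 (mod 5)
  r_1 = 21 (mod 25)
Final: r = 21 satisfies f(r) ≡ 0 mod 5^2.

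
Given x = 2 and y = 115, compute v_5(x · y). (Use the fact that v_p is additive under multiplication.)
v_5(230) = 1

v_p(x) = 0 (factor: 2 = 5^0 · 2); v_p(y) = 1 (factor: 115 = 5^1 · 23). Additivity: v_p(xy) = v_p(x) + v_p(y) = 0 + 1 = 1. (Direct check: xy = 230 = 5^1 · (46).)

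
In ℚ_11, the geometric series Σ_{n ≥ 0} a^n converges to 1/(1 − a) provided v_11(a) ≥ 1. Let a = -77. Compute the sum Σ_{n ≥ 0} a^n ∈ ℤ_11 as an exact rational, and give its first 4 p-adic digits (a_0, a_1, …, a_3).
Σ a^n = 1/(1 − a) = 1/78;  first 4 digits = (1, 4, 4, 2)

v_11(a) = 1 ≥ 1, so the series converges in ℤ_11 to 1/(1 − a) = 1/(1 − (-77)) = 1/78. Expand this rational in ℤ_11: compute digits iteratively via d_i = x_i mod 11, x_{i+1} = (x_i − d_i)/11. The first 4 digits are (1, 4, 4, 2).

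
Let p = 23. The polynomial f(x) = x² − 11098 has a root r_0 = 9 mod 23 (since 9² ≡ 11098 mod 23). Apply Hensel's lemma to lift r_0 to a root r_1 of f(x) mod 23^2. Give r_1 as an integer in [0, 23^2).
r_1 = 239 (mod 529)

Hensel's recurrence: r_{i+1} = r_i − f(r_i)·(f′(r_i))^{-1} mod 23^{i+2}, with f′(x) = 2x. Iterate:
  r_0 = 9 (mod 23)
  r_1 = 239 (mod 529)
Final: r_1 = 239, and one checks f(r_1) ≡ 0 mod 23^2.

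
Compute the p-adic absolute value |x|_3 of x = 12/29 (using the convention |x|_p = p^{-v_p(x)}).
|12/29|_3 = 1/3

Step 1 — compute v_3(x) by factoring powers of 3 out of the numerator and denominator: v_3(12/29) = 1. Step 2 — apply |x|_p = p^{-v_p(x)} = 3^{-1} = 1/3.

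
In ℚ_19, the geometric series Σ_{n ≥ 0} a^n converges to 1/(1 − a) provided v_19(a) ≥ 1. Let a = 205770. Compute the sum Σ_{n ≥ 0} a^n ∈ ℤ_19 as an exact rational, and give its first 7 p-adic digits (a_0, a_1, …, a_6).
Σ a^n = 1/(1 − a) = -1/205769;  first 7 digits = (1, 0, 0, 11, 1, 0, 7)

v_19(a) = 3 ≥ 1, so the series converges in ℤ_19 to 1/(1 − a) = 1/(1 − 205770) = -1/205769. Expand this rational in ℤ_19: compute digits iteratively via d_i = x_i mod 19, x_{i+1} = (x_i − d_i)/19. The first 7 digits are (1, 0, 0, 11, 1, 0, 7).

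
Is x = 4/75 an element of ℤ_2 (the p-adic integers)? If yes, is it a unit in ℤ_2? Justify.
x ∈ ℤ_2 but not a unit; v_2(x) = 2 > 0

ℤ_2 = {x ∈ ℚ_2 : v_2(x) ≥ 0} and ℤ_2^× = {x ∈ ℤ_2 : v_2(x) = 0}. Here v_2(4/75) = v_2(num) − v_2(den) = 2; compare against these criteria.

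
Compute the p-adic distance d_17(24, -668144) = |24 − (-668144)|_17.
d_17(24, -668144) = 1/83521

Step 1 — x − y = 24 − (-668144) = 668168. Step 2 — v_17(668168) = 4 (factor: 668168 = (17^4 · 8); the sign does not affect v_p). Step 3 — |x − y|_17 = 17^{-4} = 1/83521.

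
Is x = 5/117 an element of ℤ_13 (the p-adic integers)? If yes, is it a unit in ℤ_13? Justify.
x ∉ ℤ_13 (v_13(x) = -1 < 0)

ℤ_13 = {x ∈ ℚ_13 : v_13(x) ≥ 0} and ℤ_13^× = {x ∈ ℤ_13 : v_13(x) = 0}. Here v_13(5/117) = v_13(num) − v_13(den) = -1; compare against these criteria.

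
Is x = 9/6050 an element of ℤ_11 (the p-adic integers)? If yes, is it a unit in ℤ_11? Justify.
x ∉ ℤ_11 (v_11(x) = -2 < 0)

ℤ_11 = {x ∈ ℚ_11 : v_11(x) ≥ 0} and ℤ_11^× = {x ∈ ℤ_11 : v_11(x) = 0}. Here v_11(9/6050) = v_11(num) − v_11(den) = -2; compare against these criteria.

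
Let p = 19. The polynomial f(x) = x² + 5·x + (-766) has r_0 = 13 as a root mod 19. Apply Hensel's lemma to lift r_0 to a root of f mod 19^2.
r_1 = 298 (mod 361)

Hensel: r_{i+1} = r_i − f(r_i)·(f′(r_i))^{-1} mod 19^{i+2}, f′(x) = 2x + 5. Iterate:
  r_0 = 13 (mod 19)
  r_1 = 298 (mod 361)
Final: r = 298 satisfies f(r) ≡ 0 mod 19^2.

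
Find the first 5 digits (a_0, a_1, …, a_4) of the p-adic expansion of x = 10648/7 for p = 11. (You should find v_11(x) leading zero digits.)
(a_0, …, a_4) = (0, 0, 0, 9, 4)

v_11(10648/7) = 3, so a_0 = ... = a_2 = 0. Factor out: x = 11^3 · u with u = 8/7 a unit in ℤ_11. Expand u iteratively via a_{v+i} = u_i mod 11, u_{i+1} = (u_i − a_{v+i})/11:
  u_0 = 8/7;  a_3 = 9;  u_1 = (u_0 − 9)/11 = -5/7
  u_1 = -5/7;  a_4 = 4;  u_2 = (u_1 − 4)/11 = -3/7
Digits: (0, 0, 0, 9, 4).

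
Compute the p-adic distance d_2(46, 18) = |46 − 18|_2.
d_2(46, 18) = 1/4

Step 1 — x − y = 46 − 18 = 28. Step 2 — v_2(28) = 2 (factor: 28 = (2^2 · 7); the sign does not affect v_p). Step 3 — |x − y|_2 = 2^{-2} = 1/4.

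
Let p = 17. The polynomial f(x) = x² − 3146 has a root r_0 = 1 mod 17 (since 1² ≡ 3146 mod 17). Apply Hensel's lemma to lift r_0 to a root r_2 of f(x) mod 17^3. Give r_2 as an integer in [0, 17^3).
r_2 = 1429 (mod 4913)

Hensel's recurrence: r_{i+1} = r_i − f(r_i)·(f′(r_i))^{-1} mod 17^{i+2}, with f′(x) = 2x. Iterate:
  r_0 = 1 (mod 17)
  r_1 = 273 (mod 289)
  r_2 = 1429 (mod 4913)
Final: r_2 = 1429, and one checks f(r_2) ≡ 0 mod 17^3.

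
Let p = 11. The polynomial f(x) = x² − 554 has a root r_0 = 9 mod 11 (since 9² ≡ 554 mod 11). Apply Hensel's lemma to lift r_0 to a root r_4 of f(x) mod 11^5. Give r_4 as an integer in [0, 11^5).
r_4 = 146089 (mod 161051)

Hensel's recurrence: r_{i+1} = r_i − f(r_i)·(f′(r_i))^{-1} mod 11^{i+2}, with f′(x) = 2x. Iterate:
  r_0 = 9 (mod 11)
  r_1 = 42 (mod 121)
  r_2 = 1010 (mod 1331)
  r_3 = 14320 (mod 14641)
  r_4 = 146089 (mod 161051)
Final: r_4 = 146089, and one checks f(r_4) ≡ 0 mod 11^5.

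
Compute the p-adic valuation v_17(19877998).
v_17(19877998) = 5

v_17(n) is the largest exponent k such that 17^k divides n. Factor out: 19877998 = 17^5 · 14. (Sign doesn't affect v_p.) So v_17(19877998) = 5.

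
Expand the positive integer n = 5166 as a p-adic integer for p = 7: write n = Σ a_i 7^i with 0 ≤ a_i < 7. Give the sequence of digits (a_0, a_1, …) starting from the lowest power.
(a_0, a_1, …) = (0, 3, 0, 1, 2)

Repeated division by 7 gives the digits low-to-high: 5166 = 3·7^1 + 1·7^3 + 2·7^4. Digit sequence: (0, 3, 0, 1, 2).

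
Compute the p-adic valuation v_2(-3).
v_2(-3) = 0

v_2(n) is the largest exponent k such that 2^k divides n. Factor out: -3 = -2^0 · 3. (Sign doesn't affect v_p.) So v_2(-3) = 0.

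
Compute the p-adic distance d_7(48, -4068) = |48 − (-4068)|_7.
d_7(48, -4068) = 1/343

Step 1 — x − y = 48 − (-4068) = 4116. Step 2 — v_7(4116) = 3 (factor: 4116 = (7^3 · 12); the sign does not affect v_p). Step 3 — |x − y|_7 = 7^{-3} = 1/343.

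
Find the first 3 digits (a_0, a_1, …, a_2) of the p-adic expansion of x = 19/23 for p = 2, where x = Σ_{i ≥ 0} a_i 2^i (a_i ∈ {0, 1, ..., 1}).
(a_0, …, a_2) = (1, 0, 1)

v_2(19/23) = 0 (numerator and denominator both coprime to 2), so x ∈ ℤ_2^×. Compute digits iteratively via a_i = x_i mod 2, x_{i+1} = (x_i − a_i)/2, with x_0 = x:
  x_0 = 19/23;  a_0 = 1;  x_1 = (x_0 − 1)/2 = -2/23
  x_1 = -2/23;  a_1 = 0;  x_2 = (x_1 − 0)/2 = -1/23
  x_2 = -1/23;  a_2 = 1;  x_3 = (x_2 − 1)/2 = -12/23
Digits: (1, 0, 1).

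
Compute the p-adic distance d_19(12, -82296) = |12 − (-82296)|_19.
d_19(12, -82296) = 1/6859

Step 1 — x − y = 12 − (-82296) = 82308. Step 2 — v_19(82308) = 3 (factor: 82308 = (19^3 · 12); the sign does not affect v_p). Step 3 — |x − y|_19 = 19^{-3} = 1/6859.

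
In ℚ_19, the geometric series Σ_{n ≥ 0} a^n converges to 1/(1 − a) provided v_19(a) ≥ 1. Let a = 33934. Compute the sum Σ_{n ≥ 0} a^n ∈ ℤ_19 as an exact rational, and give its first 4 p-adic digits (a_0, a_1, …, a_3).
Σ a^n = 1/(1 − a) = -1/33933;  first 4 digits = (1, 0, 18, 4)

v_19(a) = 2 ≥ 1, so the series converges in ℤ_19 to 1/(1 − a) = 1/(1 − 33934) = -1/33933. Expand this rational in ℤ_19: compute digits iteratively via d_i = x_i mod 19, x_{i+1} = (x_i − d_i)/19. The first 4 digits are (1, 0, 18, 4).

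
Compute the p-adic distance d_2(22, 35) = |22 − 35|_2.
d_2(22, 35) = 1

Step 1 — x − y = 22 − 35 = -13. Step 2 — v_2(-13) = 0 (factor: -13 = −(2^0 · 13); the sign does not affect v_p). Step 3 — |x − y|_2 = 2^{0} = 1.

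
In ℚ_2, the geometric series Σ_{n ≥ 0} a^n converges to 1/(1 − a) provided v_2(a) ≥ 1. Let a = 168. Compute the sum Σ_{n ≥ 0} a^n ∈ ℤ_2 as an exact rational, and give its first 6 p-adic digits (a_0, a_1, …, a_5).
Σ a^n = 1/(1 − a) = -1/167;  first 6 digits = (1, 0, 0, 1, 0, 1)

v_2(a) = 3 ≥ 1, so the series converges in ℤ_2 to 1/(1 − a) = 1/(1 − 168) = -1/167. Expand this rational in ℤ_2: compute digits iteratively via d_i = x_i mod 2, x_{i+1} = (x_i − d_i)/2. The first 6 digits are (1, 0, 0, 1, 0, 1).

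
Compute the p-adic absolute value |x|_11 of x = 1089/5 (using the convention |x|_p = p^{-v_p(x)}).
|1089/5|_11 = 1/121

Step 1 — compute v_11(x) by factoring powers of 11 out of the numerator and denominator: v_11(1089/5) = 2. Step 2 — apply |x|_p = p^{-v_p(x)} = 11^{-2} = 1/121.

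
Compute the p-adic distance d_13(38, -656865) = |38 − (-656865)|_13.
d_13(38, -656865) = 1/28561

Step 1 — x − y = 38 − (-656865) = 656903. Step 2 — v_13(656903) = 4 (factor: 656903 = (13^4 · 23); the sign does not affect v_p). Step 3 — |x − y|_13 = 13^{-4} = 1/28561.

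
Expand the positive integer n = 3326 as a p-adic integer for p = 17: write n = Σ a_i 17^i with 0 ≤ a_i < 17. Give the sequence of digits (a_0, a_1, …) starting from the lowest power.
(a_0, a_1, …) = (11, 8, 11)

Repeated division by 17 gives the digits low-to-high: 3326 = 11 + 8·17^1 + 11·17^2. Digit sequence: (11, 8, 11).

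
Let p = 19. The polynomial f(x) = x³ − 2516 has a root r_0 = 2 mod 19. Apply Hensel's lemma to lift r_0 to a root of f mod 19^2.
r_1 = 211 (mod 361)

Hensel: r_{i+1} = r_i − f(r_i)/f′(r_i) mod 19^{i+2}, where f′(x) = 3x². Iterate:
  r_0 = 2 (mod 19)
  r_1 = 211 (mod 361)
Final: r = 211 with f(r) ≡ 0 mod 19^2.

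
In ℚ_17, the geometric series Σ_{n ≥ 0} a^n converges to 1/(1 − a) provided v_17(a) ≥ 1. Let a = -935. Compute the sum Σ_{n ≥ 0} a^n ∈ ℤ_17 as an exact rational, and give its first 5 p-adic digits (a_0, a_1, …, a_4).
Σ a^n = 1/(1 − a) = 1/936;  first 5 digits = (1, 13, 12, 11, 16)

v_17(a) = 1 ≥ 1, so the series converges in ℤ_17 to 1/(1 − a) = 1/(1 − (-935)) = 1/936. Expand this rational in ℤ_17: compute digits iteratively via d_i = x_i mod 17, x_{i+1} = (x_i − d_i)/17. The first 5 digits are (1, 13, 12, 11, 16).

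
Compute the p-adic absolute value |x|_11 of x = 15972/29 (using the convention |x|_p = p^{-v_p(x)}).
|15972/29|_11 = 1/1331

Step 1 — compute v_11(x) by factoring powers of 11 out of the numerator and denominator: v_11(15972/29) = 3. Step 2 — apply |x|_p = p^{-v_p(x)} = 11^{-3} = 1/1331.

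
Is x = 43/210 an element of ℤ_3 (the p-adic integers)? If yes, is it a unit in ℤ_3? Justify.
x ∉ ℤ_3 (v_3(x) = -1 < 0)

ℤ_3 = {x ∈ ℚ_3 : v_3(x) ≥ 0} and ℤ_3^× = {x ∈ ℤ_3 : v_3(x) = 0}. Here v_3(43/210) = v_3(num) − v_3(den) = -1; compare against these criteria.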